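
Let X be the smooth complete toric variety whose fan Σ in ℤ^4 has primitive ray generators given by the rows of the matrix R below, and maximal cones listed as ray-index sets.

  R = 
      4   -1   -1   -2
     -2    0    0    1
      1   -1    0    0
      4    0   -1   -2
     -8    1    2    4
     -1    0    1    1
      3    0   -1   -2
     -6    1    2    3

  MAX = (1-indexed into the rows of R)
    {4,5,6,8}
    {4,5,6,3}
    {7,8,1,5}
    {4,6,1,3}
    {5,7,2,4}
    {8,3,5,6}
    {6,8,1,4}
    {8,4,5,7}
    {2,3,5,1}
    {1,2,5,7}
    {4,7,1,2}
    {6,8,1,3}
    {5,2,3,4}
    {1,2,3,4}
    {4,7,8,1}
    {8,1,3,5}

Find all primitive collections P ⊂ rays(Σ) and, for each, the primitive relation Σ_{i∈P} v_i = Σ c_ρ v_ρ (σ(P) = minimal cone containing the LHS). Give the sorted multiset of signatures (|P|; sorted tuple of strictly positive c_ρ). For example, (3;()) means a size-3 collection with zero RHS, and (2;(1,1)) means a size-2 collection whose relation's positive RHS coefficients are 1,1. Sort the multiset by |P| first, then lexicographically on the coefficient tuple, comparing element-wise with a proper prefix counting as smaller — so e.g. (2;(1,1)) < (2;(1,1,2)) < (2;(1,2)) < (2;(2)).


Σ has 7 primitive collections:

  P={2,8}:  v_{2} + v_{8} = v_{5} — sig = (2;(1))
  P={3,7}:  v_{3} + v_{7} = v_{1} — sig = (2;(1))
  P={2,6}:  v_{2} + v_{6} = v_{3} + v_{4} + v_{5} — sig = (2;(1,1,1))
  P={6,7}:  v_{6} + v_{7} = v_{1} + v_{4} + v_{8} — sig = (2;(1,1,1))
  P={1,4,5}:  v_{1} + v_{4} + v_{5} = 0 — sig = (3;())
  P={3,4,8}:  v_{3} + v_{4} + v_{8} = v_{6} — sig = (3;(1))
  P={1,5,6}:  v_{1} + v_{5} + v_{6} = v_{3} + v_{8} — sig = (3;(1,1))

so the primitive-relation signature multiset is
    (2;(1))
    (2;(1))
    (2;(1,1,1))
    (2;(1,1,1))
    (3;())
    (3;(1))
    (3;(1,1))


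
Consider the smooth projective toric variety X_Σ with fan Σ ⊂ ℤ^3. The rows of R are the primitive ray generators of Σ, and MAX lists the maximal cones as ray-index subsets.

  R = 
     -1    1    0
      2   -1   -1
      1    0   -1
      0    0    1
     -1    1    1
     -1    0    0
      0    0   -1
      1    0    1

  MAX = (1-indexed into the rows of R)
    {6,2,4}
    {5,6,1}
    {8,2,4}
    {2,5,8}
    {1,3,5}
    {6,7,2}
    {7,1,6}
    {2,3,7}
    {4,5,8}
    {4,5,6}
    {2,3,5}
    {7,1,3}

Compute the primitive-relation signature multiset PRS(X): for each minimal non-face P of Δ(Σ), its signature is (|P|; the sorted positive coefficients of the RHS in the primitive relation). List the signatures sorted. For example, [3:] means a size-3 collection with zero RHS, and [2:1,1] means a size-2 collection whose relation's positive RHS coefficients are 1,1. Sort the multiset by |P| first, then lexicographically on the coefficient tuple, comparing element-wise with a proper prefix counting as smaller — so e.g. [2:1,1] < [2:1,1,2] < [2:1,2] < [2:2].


Minimal non-faces — 12 found among 8 rays, 12 max cones:

  • {4,7}:  v_{4} + v_{7} = 0  →  sig = [2:]
  • {1,2}:  v_{1} + v_{2} = v_{3}  →  sig = [2:1]
  • {1,4}:  v_{1} + v_{4} = v_{5}  →  sig = [2:1]
  • {3,6}:  v_{3} + v_{6} = v_{7}  →  sig = [2:1]
  • {5,7}:  v_{5} + v_{7} = v_{1}  →  sig = [2:1]
  • {6,8}:  v_{6} + v_{8} = v_{4}  →  sig = [2:1]
  • {3,4}:  v_{3} + v_{4} = v_{2} + v_{5}  →  sig = [2:1,1]
  • {7,8}:  v_{7} + v_{8} = v_{2} + v_{5}  →  sig = [2:1,1]
  • {1,8}:  v_{1} + v_{8} = v_{2} + 2·v_{5}  →  sig = [2:1,2]
  • {3,8}:  v_{3} + v_{8} = 2·v_{2} + 2·v_{5}  →  sig = [2:2,2]
  • {2,5,6}:  v_{2} + v_{5} + v_{6} = 0  →  sig = [3:]
  • {2,4,5}:  v_{2} + v_{4} + v_{5} = v_{8}  →  sig = [3:1]

Hence PRS(X_Σ) =
    |P|=2: 10 collections, coeffs (), (1), (1), (1), (1), (1), (1,1), (1,1), (1,2), (2,2)
    |P|=3: 2 collections, coeffs (), (1)


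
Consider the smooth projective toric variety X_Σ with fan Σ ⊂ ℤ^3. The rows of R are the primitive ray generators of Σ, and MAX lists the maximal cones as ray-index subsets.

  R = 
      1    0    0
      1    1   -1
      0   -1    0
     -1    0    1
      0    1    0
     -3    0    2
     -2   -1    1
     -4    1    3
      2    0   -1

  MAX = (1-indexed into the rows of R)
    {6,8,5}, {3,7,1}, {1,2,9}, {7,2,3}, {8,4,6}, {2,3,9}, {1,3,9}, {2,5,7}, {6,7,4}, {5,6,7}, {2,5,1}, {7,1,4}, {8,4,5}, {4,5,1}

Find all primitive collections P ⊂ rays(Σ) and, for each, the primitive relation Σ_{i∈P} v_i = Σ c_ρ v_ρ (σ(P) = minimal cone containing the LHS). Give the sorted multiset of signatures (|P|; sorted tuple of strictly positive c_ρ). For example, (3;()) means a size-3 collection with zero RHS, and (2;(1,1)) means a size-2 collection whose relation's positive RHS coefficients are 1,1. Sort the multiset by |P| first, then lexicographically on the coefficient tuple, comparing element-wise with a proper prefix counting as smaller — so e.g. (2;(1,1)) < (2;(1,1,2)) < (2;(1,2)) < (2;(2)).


Σ has 20 primitive collections:

  P = {3,5}:  v_{3} + v_{5} = 0  →  sig = (2;())
  P = {2,4}:  v_{2} + v_{4} = v_{5}  →  sig = (2;(1))
  P = {4,9}:  v_{4} + v_{9} = v_{1}  →  sig = (2;(1))
  P = {6,9}:  v_{6} + v_{9} = v_{4}  →  sig = (2;(1))
  P = {7,9}:  v_{7} + v_{9} = v_{3}  →  sig = (2;(1))
  P = {3,4}:  v_{3} + v_{4} = v_{1} + v_{7}  →  sig = (2;(1,1))
  P = {3,6}:  v_{3} + v_{6} = v_{4} + v_{7}  →  sig = (2;(1,1))
  P = {3,8}:  v_{3} + v_{8} = v_{4} + v_{6}  →  sig = (2;(1,1))
  P = {5,9}:  v_{5} + v_{9} = v_{1} + v_{2}  →  sig = (2;(1,1))
  P = {2,6}:  v_{2} + v_{6} = 2·v_{5} + v_{7}  →  sig = (2;(1,2))
  P = {2,8}:  v_{2} + v_{8} = 2·v_{5} + v_{6}  →  sig = (2;(1,2))
  P = {8,9}:  v_{8} + v_{9} = 2·v_{4} + v_{5}  →  sig = (2;(1,2))
  P = {1,8}:  v_{1} + v_{8} = 3·v_{4} + v_{5}  →  sig = (2;(1,3))
  P = {1,6}:  v_{1} + v_{6} = 2·v_{4}  →  sig = (2;(2))
  P = {7,8}:  v_{7} + v_{8} = 2·v_{6}  →  sig = (2;(2))
  P = {1,2,7}:  v_{1} + v_{2} + v_{7} = 0  →  sig = (3;())
  P = {1,2,3}:  v_{1} + v_{2} + v_{3} = v_{9}  →  sig = (3;(1))
  P = {1,5,7}:  v_{1} + v_{5} + v_{7} = v_{4}  →  sig = (3;(1))
  P = {4,5,6}:  v_{4} + v_{5} + v_{6} = v_{8}  →  sig = (3;(1))
  P = {4,5,7}:  v_{4} + v_{5} + v_{7} = v_{6}  →  sig = (3;(1))

Hence PRS(X_Σ) =
    (2;())
    (2;(1))
    (2;(1))
    (2;(1))
    (2;(1))
    (2;(1,1))
    (2;(1,1))
    (2;(1,1))
    (2;(1,1))
    (2;(1,2))
    (2;(1,2))
    (2;(1,2))
    (2;(1,3))
    (2;(2))
    (2;(2))
    (3;())
    (3;(1))
    (3;(1))
    (3;(1))
    (3;(1))


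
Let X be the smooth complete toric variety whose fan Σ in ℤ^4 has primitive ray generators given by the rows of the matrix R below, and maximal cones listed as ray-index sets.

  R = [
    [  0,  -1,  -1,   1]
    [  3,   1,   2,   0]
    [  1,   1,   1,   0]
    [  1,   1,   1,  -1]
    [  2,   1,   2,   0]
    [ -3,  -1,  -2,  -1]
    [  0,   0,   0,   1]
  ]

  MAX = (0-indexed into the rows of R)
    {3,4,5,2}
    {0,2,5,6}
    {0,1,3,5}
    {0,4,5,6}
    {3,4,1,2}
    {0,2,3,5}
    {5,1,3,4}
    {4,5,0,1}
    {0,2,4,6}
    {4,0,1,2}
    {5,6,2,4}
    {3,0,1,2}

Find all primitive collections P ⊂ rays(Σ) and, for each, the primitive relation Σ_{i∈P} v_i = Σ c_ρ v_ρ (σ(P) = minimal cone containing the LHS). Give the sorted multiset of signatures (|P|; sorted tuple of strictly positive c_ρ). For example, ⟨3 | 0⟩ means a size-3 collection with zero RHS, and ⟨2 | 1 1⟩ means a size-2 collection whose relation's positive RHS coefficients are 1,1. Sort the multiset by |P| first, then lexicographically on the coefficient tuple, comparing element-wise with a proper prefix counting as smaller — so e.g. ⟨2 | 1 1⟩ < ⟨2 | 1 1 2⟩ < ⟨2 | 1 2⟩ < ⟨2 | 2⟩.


|primitive collections| = 5. Relations:

  P = {3,6}:  v_{3} + v_{6} = v_{2}  ⇒ sig = ⟨2 | 1⟩
  P = {1,6}:  v_{1} + v_{6} = v_{0} + v_{2} + v_{4}  ⇒ sig = ⟨2 | 1 1 1⟩
  P = {0,3,4}:  v_{0} + v_{3} + v_{4} = v_{1}  ⇒ sig = ⟨3 | 1⟩
  P = {1,2,5}:  v_{1} + v_{2} + v_{5} = v_{3}  ⇒ sig = ⟨3 | 1⟩
  P = {0,2,4,5}:  v_{0} + v_{2} + v_{4} + v_{5} = 0  ⇒ sig = ⟨4 | 0⟩

Hence PRS(X_Σ) =
{ ⟨2 | 1⟩,  ⟨2 | 1 1 1⟩,  ⟨3 | 1⟩ ×2,  ⟨4 | 0⟩ }


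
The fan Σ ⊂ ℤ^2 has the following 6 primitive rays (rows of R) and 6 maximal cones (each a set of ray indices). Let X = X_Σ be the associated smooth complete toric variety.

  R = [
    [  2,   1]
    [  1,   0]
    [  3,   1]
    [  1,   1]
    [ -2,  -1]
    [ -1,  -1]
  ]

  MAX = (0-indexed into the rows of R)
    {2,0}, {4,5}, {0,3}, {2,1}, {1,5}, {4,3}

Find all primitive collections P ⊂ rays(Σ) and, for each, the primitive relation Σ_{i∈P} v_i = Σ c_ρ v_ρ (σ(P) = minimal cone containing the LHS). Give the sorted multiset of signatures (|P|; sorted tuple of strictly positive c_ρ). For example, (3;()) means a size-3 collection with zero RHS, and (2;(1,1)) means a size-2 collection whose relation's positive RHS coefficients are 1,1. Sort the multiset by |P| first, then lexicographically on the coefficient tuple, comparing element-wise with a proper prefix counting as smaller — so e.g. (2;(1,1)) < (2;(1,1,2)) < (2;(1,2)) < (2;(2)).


9 minimal non-faces of Δ(Σ) (on 6 rays):

  {0,4}:  v_{0} + v_{4} = 0  →  sig = (2;())
  {3,5}:  v_{3} + v_{5} = 0  →  sig = (2;())
  {0,1}:  v_{0} + v_{1} = v_{2}  →  sig = (2;(1))
  {0,5}:  v_{0} + v_{5} = v_{1}  →  sig = (2;(1))
  {1,3}:  v_{1} + v_{3} = v_{0}  →  sig = (2;(1))
  {1,4}:  v_{1} + v_{4} = v_{5}  →  sig = (2;(1))
  {2,4}:  v_{2} + v_{4} = v_{1}  →  sig = (2;(1))
  {2,3}:  v_{2} + v_{3} = 2·v_{0}  →  sig = (2;(2))
  {2,5}:  v_{2} + v_{5} = 2·v_{1}  →  sig = (2;(2))

Sorted signature multiset PRS(X):
    |P|=2: 9 collections, coeffs (), (), (1), (1), (1), (1), (1), (2), (2)


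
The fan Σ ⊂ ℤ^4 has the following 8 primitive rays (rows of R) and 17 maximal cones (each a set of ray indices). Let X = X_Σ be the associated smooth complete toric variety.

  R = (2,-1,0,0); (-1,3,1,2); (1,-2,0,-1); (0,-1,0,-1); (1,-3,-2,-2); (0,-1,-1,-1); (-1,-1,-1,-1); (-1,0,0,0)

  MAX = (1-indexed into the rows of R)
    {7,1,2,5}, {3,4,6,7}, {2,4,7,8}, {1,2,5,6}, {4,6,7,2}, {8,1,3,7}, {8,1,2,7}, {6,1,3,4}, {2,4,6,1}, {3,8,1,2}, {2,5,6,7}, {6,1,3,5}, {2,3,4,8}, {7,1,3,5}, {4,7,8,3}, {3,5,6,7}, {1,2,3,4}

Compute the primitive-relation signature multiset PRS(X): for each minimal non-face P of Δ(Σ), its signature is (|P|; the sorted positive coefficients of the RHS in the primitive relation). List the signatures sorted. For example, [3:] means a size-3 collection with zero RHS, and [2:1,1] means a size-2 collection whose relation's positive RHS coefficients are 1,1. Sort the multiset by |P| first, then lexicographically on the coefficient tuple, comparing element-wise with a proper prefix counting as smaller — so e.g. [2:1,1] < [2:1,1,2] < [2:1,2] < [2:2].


The 9 primitive collections of Σ (r=8, n=4):

  P={6,8}:  v_{6} + v_{8} = v_{7}  →  sig = [2:1]
  P={4,5}:  v_{4} + v_{5} = v_{3} + 2·v_{6}  →  sig = [2:1,2]
  P={5,8}:  v_{5} + v_{8} = v_{1} + 2·v_{7}  →  sig = [2:1,2]
  P={2,3,6}:  v_{2} + v_{3} + v_{6} = 0  →  sig = [3:]
  P={1,4,8}:  v_{1} + v_{4} + v_{8} = v_{3}  →  sig = [3:1]
  P={1,6,7}:  v_{1} + v_{6} + v_{7} = v_{5}  →  sig = [3:1]
  P={2,3,7}:  v_{2} + v_{3} + v_{7} = v_{8}  →  sig = [3:1]
  P={1,4,7}:  v_{1} + v_{4} + v_{7} = v_{3} + v_{6}  →  sig = [3:1,1]
  P={2,3,5}:  v_{2} + v_{3} + v_{5} = v_{1} + v_{7}  →  sig = [3:1,1]

so the primitive-relation signature multiset is
[[2:1], [2:1,2], [2:1,2], [3:], [3:1], [3:1], [3:1], [3:1,1], [3:1,1]]


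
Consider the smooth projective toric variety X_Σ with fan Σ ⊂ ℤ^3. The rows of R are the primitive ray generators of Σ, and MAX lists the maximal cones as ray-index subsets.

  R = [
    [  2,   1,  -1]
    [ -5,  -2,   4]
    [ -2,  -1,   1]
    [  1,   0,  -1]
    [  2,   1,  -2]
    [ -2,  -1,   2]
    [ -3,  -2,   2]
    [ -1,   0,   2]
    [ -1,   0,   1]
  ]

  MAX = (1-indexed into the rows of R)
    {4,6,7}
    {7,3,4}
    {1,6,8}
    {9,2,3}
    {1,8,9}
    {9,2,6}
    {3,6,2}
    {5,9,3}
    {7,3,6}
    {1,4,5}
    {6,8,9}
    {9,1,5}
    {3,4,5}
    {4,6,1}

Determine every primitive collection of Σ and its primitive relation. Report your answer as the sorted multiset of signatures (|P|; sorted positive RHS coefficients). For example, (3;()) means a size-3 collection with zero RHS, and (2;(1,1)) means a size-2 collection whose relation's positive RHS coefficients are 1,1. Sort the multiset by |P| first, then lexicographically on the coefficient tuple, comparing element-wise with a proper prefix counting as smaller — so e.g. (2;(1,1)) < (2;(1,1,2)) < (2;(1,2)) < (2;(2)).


Minimal non-faces — 18 found among 9 rays, 14 max cones:

  P={1,3}:  v_{1} + v_{3} = 0  so sig = (2;())
  P={4,9}:  v_{4} + v_{9} = 0  so sig = (2;())
  P={5,6}:  v_{5} + v_{6} = 0  so sig = (2;())
  P={1,2}:  v_{1} + v_{2} = v_{6} + v_{9}  so sig = (2;(1,1))
  P={1,7}:  v_{1} + v_{7} = v_{4} + v_{6}  so sig = (2;(1,1))
  P={2,4}:  v_{2} + v_{4} = v_{3} + v_{6}  so sig = (2;(1,1))
  P={2,5}:  v_{2} + v_{5} = v_{3} + v_{9}  so sig = (2;(1,1))
  P={3,8}:  v_{3} + v_{8} = v_{6} + v_{9}  so sig = (2;(1,1))
  P={4,8}:  v_{4} + v_{8} = v_{1} + v_{6}  so sig = (2;(1,1))
  P={5,7}:  v_{5} + v_{7} = v_{3} + v_{4}  so sig = (2;(1,1))
  P={5,8}:  v_{5} + v_{8} = v_{1} + v_{9}  so sig = (2;(1,1))
  P={7,9}:  v_{7} + v_{9} = v_{3} + v_{6}  so sig = (2;(1,1))
  P={7,8}:  v_{7} + v_{8} = 2·v_{6}  so sig = (2;(2))
  P={2,7}:  v_{2} + v_{7} = 2·v_{3} + 2·v_{6}  so sig = (2;(2,2))
  P={2,8}:  v_{2} + v_{8} = 2·v_{6} + 2·v_{9}  so sig = (2;(2,2))
  P={1,6,9}:  v_{1} + v_{6} + v_{9} = v_{8}  so sig = (3;(1))
  P={3,4,6}:  v_{3} + v_{4} + v_{6} = v_{7}  so sig = (3;(1))
  P={3,6,9}:  v_{3} + v_{6} + v_{9} = v_{2}  so sig = (3;(1))

Sorted signature multiset PRS(X):
    (2;())
    (2;())
    (2;())
    (2;(1,1))
    (2;(1,1))
    (2;(1,1))
    (2;(1,1))
    (2;(1,1))
    (2;(1,1))
    (2;(1,1))
    (2;(1,1))
    (2;(1,1))
    (2;(2))
    (2;(2,2))
    (2;(2,2))
    (3;(1))
    (3;(1))
    (3;(1))


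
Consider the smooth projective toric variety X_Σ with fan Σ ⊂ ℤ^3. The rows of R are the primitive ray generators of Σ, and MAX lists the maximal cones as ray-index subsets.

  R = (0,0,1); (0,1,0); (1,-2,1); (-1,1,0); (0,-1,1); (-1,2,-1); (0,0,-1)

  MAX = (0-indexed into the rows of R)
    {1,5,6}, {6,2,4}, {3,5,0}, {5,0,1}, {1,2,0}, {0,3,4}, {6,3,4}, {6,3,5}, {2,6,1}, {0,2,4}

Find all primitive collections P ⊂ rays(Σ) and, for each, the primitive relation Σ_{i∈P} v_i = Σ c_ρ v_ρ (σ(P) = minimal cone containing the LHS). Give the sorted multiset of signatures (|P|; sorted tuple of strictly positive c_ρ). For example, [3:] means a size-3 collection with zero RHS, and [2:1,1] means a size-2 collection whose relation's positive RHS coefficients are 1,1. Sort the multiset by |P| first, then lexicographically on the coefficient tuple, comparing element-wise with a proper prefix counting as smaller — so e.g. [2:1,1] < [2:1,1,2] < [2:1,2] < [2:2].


|primitive collections| = 6. Relations:

  • {0,6}:  v_{0} + v_{6} = 0  ⟹  sig = [2:]
  • {2,5}:  v_{2} + v_{5} = 0  ⟹  sig = [2:]
  • {1,4}:  v_{1} + v_{4} = v_{0}  ⟹  sig = [2:1]
  • {2,3}:  v_{2} + v_{3} = v_{4}  ⟹  sig = [2:1]
  • {4,5}:  v_{4} + v_{5} = v_{3}  ⟹  sig = [2:1]
  • {1,3}:  v_{1} + v_{3} = v_{0} + v_{5}  ⟹  sig = [2:1,1]

so the primitive-relation signature multiset is
[[2:], [2:], [2:1], [2:1], [2:1], [2:1,1]]


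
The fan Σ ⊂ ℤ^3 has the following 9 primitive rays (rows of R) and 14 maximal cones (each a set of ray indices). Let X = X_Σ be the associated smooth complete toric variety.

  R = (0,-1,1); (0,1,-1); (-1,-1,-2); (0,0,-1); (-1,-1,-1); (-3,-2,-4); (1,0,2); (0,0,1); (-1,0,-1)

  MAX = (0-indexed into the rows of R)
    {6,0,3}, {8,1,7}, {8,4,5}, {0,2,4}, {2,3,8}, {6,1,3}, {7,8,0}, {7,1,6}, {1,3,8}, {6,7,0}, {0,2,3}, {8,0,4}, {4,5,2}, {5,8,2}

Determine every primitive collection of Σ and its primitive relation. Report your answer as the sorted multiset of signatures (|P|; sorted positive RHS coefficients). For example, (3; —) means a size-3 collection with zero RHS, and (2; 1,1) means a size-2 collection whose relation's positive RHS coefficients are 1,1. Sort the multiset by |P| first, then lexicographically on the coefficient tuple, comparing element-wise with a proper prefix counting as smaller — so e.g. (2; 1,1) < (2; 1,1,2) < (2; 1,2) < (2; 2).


The 18 primitive collections of Σ (r=9, n=3):

  P={0,1}:  v_{0} + v_{1} = 0  →  sig = (2; —)
  P={3,7}:  v_{3} + v_{7} = 0  →  sig = (2; —)
  P={2,7}:  v_{2} + v_{7} = v_{4}  →  sig = (2; 1)
  P={3,4}:  v_{3} + v_{4} = v_{2}  →  sig = (2; 1)
  P={4,6}:  v_{4} + v_{6} = v_{0}  →  sig = (2; 1)
  P={6,8}:  v_{6} + v_{8} = v_{7}  →  sig = (2; 1)
  P={1,4}:  v_{1} + v_{4} = v_{3} + v_{8}  →  sig = (2; 1,1)
  P={2,6}:  v_{2} + v_{6} = v_{0} + v_{3}  →  sig = (2; 1,1)
  P={4,7}:  v_{4} + v_{7} = v_{0} + v_{8}  →  sig = (2; 1,1)
  P={1,5}:  v_{1} + v_{5} = v_{2} + v_{3} + 2·v_{8}  →  sig = (2; 1,1,2)
  P={1,2}:  v_{1} + v_{2} = 2·v_{3} + v_{8}  →  sig = (2; 1,2)
  P={3,5}:  v_{3} + v_{5} = 2·v_{2} + v_{8}  →  sig = (2; 1,2)
  P={5,7}:  v_{5} + v_{7} = 2·v_{4} + v_{8}  →  sig = (2; 1,2)
  P={5,6}:  v_{5} + v_{6} = 2·v_{4}  →  sig = (2; 2)
  P={0,5}:  v_{0} + v_{5} = 3·v_{4}  →  sig = (2; 3)
  P={0,3,8}:  v_{0} + v_{3} + v_{8} = v_{4}  →  sig = (3; 1)
  P={2,4,8}:  v_{2} + v_{4} + v_{8} = v_{5}  →  sig = (3; 1)
  P={0,2,8}:  v_{0} + v_{2} + v_{8} = 2·v_{4}  →  sig = (3; 2)

so the primitive-relation signature multiset is
[(2; —), (2; —), (2; 1), (2; 1), (2; 1), (2; 1), (2; 1,1), (2; 1,1), (2; 1,1), (2; 1,1,2), (2; 1,2), (2; 1,2), (2; 1,2), (2; 2), (2; 3), (3; 1), (3; 1), (3; 2)]


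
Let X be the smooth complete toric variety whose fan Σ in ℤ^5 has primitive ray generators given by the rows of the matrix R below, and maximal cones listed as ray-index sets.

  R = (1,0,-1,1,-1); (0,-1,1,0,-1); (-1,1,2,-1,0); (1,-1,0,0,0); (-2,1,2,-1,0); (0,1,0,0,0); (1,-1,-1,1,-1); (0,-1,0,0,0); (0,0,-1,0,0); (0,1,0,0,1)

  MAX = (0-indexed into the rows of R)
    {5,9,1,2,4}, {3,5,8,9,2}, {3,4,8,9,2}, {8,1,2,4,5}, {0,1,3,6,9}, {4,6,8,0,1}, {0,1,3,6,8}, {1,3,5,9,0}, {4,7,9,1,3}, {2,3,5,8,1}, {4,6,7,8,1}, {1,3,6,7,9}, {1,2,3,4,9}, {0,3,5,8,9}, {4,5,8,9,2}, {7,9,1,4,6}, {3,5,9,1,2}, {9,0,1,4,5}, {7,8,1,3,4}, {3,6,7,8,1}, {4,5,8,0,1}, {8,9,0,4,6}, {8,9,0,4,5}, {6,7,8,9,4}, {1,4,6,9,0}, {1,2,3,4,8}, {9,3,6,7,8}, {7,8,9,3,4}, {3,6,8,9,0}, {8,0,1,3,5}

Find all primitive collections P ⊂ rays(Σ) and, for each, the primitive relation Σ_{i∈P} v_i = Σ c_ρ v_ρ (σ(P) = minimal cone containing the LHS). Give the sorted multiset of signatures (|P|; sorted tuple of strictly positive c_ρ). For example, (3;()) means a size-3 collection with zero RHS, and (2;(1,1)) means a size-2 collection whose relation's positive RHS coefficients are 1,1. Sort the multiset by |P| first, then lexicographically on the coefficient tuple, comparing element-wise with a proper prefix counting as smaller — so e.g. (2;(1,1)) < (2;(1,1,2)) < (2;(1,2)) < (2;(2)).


10 minimal non-faces of Δ(Σ) (on 10 rays):

  P={5,7}:  v_{5} + v_{7} = 0 — sig = (2;())
  P={0,7}:  v_{0} + v_{7} = v_{6} — sig = (2;(1))
  P={5,6}:  v_{5} + v_{6} = v_{0} — sig = (2;(1))
  P={2,6}:  v_{2} + v_{6} = v_{1} + v_{5} — sig = (2;(1,1))
  P={2,7}:  v_{2} + v_{7} = v_{3} + v_{4} — sig = (2;(1,1))
  P={0,2}:  v_{0} + v_{2} = v_{1} + 2·v_{5} — sig = (2;(1,2))
  P={1,8,9}:  v_{1} + v_{8} + v_{9} = 0 — sig = (3;())
  P={3,4,5}:  v_{3} + v_{4} + v_{5} = v_{2} — sig = (3;(1))
  P={3,4,6}:  v_{3} + v_{4} + v_{6} = v_{1} — sig = (3;(1))
  P={0,3,4}:  v_{0} + v_{3} + v_{4} = v_{1} + v_{5} — sig = (3;(1,1))

Sorted signature multiset PRS(X):
    (2;())
    (2;(1))
    (2;(1))
    (2;(1,1))
    (2;(1,1))
    (2;(1,2))
    (3;())
    (3;(1))
    (3;(1))
    (3;(1,1))


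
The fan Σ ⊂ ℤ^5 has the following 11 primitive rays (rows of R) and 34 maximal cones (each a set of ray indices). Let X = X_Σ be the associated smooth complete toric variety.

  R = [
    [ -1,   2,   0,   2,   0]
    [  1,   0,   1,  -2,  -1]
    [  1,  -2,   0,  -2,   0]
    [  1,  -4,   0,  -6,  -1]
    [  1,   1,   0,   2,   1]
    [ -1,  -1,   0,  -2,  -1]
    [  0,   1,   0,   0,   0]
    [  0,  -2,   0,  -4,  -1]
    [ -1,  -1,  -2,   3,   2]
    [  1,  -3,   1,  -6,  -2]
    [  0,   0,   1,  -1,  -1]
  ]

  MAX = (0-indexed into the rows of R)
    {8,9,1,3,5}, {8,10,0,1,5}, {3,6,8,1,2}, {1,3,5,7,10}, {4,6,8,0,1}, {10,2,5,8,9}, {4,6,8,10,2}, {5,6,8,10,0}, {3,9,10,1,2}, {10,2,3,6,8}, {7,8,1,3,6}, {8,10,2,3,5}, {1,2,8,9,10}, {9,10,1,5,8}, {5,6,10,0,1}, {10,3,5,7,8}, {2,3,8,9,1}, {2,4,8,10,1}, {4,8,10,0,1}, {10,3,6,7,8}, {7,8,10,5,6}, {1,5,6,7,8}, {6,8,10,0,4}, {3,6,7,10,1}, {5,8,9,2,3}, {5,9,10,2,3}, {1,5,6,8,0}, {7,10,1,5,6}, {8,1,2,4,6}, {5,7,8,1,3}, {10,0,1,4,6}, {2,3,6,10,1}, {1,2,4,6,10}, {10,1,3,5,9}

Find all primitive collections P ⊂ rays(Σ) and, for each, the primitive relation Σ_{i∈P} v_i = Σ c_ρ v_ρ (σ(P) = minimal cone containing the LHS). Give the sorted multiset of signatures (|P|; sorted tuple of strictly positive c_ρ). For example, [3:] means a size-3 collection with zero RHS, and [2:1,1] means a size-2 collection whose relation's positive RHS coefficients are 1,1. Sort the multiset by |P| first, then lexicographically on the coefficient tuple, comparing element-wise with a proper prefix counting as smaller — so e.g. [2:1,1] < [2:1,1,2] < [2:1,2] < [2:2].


Primitive collections (18):

  P={0,2}:  v_{0} + v_{2} = 0  so sig = [2:]
  P={4,5}:  v_{4} + v_{5} = 0  so sig = [2:]
  P={0,3}:  v_{0} + v_{3} = v_{7}  so sig = [2:1]
  P={2,7}:  v_{2} + v_{7} = v_{3}  so sig = [2:1]
  P={0,7}:  v_{0} + v_{7} = v_{5} + v_{6}  so sig = [2:1,1]
  P={0,9}:  v_{0} + v_{9} = v_{1} + v_{5}  so sig = [2:1,1]
  P={4,7}:  v_{4} + v_{7} = v_{2} + v_{6}  so sig = [2:1,1]
  P={4,9}:  v_{4} + v_{9} = v_{1} + v_{2}  so sig = [2:1,1]
  P={6,9}:  v_{6} + v_{9} = v_{1} + v_{7}  so sig = [2:1,1]
  P={7,9}:  v_{7} + v_{9} = v_{1} + v_{3} + v_{5}  so sig = [2:1,1,1]
  P={3,4}:  v_{3} + v_{4} = 2·v_{2} + v_{6}  so sig = [2:1,2]
  P={1,2,5}:  v_{1} + v_{2} + v_{5} = v_{9}  so sig = [3:1]
  P={2,5,6}:  v_{2} + v_{5} + v_{6} = v_{7}  so sig = [3:1]
  P={3,5,6}:  v_{3} + v_{5} + v_{6} = 2·v_{7}  so sig = [3:2]
  P={1,6,8,10}:  v_{1} + v_{6} + v_{8} + v_{10} = 0  so sig = [4:]
  P={1,7,8,10}:  v_{1} + v_{7} + v_{8} + v_{10} = v_{2} + v_{5}  so sig = [4:1,1]
  P={1,3,8,10}:  v_{1} + v_{3} + v_{8} + v_{10} = 2·v_{2} + v_{5}  so sig = [4:1,2]
  P={3,8,9,10}:  v_{3} + v_{8} + v_{9} + v_{10} = 3·v_{2} + 2·v_{5}  so sig = [4:2,3]

Hence PRS(X_Σ) =
    [2:]
    [2:]
    [2:1]
    [2:1]
    [2:1,1]
    [2:1,1]
    [2:1,1]
    [2:1,1]
    [2:1,1]
    [2:1,1,1]
    [2:1,2]
    [3:1]
    [3:1]
    [3:2]
    [4:]
    [4:1,1]
    [4:1,2]
    [4:2,3]


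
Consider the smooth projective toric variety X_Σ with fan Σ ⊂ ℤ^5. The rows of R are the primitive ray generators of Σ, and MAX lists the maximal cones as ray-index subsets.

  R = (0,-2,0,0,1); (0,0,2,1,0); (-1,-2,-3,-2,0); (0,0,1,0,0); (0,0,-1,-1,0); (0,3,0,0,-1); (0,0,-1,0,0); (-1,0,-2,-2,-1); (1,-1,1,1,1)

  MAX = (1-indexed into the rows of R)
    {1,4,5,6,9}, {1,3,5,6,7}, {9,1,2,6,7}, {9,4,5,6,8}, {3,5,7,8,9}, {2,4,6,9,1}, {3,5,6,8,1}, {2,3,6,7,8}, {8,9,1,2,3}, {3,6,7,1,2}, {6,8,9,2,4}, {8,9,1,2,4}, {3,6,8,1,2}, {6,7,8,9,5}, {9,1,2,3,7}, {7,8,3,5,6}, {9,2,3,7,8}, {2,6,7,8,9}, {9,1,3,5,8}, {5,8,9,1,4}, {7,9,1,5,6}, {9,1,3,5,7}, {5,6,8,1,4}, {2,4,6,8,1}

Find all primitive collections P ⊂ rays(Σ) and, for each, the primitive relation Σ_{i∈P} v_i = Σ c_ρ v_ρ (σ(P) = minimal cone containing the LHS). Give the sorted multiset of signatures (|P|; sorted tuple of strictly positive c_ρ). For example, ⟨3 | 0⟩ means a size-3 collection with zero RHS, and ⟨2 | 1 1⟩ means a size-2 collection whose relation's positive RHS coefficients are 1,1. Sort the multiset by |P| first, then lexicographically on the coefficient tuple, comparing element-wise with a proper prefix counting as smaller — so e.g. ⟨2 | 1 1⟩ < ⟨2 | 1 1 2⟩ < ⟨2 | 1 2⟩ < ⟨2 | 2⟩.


6 minimal non-faces of Δ(Σ) (on 9 rays):

  • {4,7}:  v_{4} + v_{7} = 0 ; sig = ⟨2 | 0⟩
  • {2,5}:  v_{2} + v_{5} = v_{4} ; sig = ⟨2 | 1⟩
  • {3,4}:  v_{3} + v_{4} = v_{1} + v_{8} ; sig = ⟨2 | 1 1⟩
  • {1,7,8}:  v_{1} + v_{7} + v_{8} = v_{3} ; sig = ⟨3 | 1⟩
  • {3,6,9}:  v_{3} + v_{6} + v_{9} = v_{5} + v_{7} ; sig = ⟨3 | 1 1⟩
  • {1,6,8,9}:  v_{1} + v_{6} + v_{8} + v_{9} = v_{5} ; sig = ⟨4 | 1⟩

so the primitive-relation signature multiset is
    |P|=2: 3 collections, coeffs (), (1), (1,1)
    |P|=3: 2 collections, coeffs (1), (1,1)
    |P|=4: 1 collection, coeffs (1)


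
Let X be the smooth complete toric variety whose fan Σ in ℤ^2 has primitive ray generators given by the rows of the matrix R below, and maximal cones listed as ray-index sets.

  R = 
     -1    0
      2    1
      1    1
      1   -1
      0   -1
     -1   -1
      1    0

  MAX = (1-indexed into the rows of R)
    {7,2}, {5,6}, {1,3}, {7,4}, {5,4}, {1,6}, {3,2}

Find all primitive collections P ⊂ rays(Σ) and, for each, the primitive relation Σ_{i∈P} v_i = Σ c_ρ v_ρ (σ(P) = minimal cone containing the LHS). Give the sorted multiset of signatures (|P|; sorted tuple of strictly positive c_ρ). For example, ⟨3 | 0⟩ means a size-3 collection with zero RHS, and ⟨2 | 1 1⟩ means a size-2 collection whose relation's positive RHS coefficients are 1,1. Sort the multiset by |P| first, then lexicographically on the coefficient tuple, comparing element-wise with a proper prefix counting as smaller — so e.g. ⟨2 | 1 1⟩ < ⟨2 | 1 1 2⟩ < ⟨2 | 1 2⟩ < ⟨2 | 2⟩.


Δ(Σ) — 7 vertices, 14 min non-faces:

  • {1,7}:  v_{1} + v_{7} = 0  ⇒ sig = ⟨2 | 0⟩
  • {3,6}:  v_{3} + v_{6} = 0  ⇒ sig = ⟨2 | 0⟩
  • {1,2}:  v_{1} + v_{2} = v_{3}  ⇒ sig = ⟨2 | 1⟩
  • {1,4}:  v_{1} + v_{4} = v_{5}  ⇒ sig = ⟨2 | 1⟩
  • {1,5}:  v_{1} + v_{5} = v_{6}  ⇒ sig = ⟨2 | 1⟩
  • {2,6}:  v_{2} + v_{6} = v_{7}  ⇒ sig = ⟨2 | 1⟩
  • {3,5}:  v_{3} + v_{5} = v_{7}  ⇒ sig = ⟨2 | 1⟩
  • {3,7}:  v_{3} + v_{7} = v_{2}  ⇒ sig = ⟨2 | 1⟩
  • {5,7}:  v_{5} + v_{7} = v_{4}  ⇒ sig = ⟨2 | 1⟩
  • {6,7}:  v_{6} + v_{7} = v_{5}  ⇒ sig = ⟨2 | 1⟩
  • {2,5}:  v_{2} + v_{5} = 2·v_{7}  ⇒ sig = ⟨2 | 2⟩
  • {3,4}:  v_{3} + v_{4} = 2·v_{7}  ⇒ sig = ⟨2 | 2⟩
  • {4,6}:  v_{4} + v_{6} = 2·v_{5}  ⇒ sig = ⟨2 | 2⟩
  • {2,4}:  v_{2} + v_{4} = 3·v_{7}  ⇒ sig = ⟨2 | 3⟩

Hence PRS(X_Σ) =
{ ⟨2 | 0⟩ ×2,  ⟨2 | 1⟩ ×8,  ⟨2 | 2⟩ ×3,  ⟨2 | 3⟩ }


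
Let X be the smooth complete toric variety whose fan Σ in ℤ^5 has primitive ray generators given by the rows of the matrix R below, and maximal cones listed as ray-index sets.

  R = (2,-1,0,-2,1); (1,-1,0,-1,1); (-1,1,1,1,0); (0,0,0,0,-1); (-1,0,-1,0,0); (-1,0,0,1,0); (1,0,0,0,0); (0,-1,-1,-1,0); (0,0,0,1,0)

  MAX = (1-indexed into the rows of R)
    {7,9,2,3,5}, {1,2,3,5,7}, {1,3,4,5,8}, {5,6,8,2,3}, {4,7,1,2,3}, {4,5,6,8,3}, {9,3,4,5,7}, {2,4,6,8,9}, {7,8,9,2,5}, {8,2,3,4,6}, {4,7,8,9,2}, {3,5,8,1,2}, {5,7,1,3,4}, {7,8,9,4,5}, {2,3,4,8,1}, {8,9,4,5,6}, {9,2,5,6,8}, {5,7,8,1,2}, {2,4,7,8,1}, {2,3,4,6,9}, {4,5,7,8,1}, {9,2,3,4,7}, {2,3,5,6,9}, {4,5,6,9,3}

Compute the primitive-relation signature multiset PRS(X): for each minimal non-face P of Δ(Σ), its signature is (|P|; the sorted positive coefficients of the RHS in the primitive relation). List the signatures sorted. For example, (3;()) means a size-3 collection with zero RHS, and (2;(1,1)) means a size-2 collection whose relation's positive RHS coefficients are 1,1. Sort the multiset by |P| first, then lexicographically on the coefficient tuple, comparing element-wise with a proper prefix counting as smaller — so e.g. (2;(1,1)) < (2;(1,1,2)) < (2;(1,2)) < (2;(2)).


Σ has 6 primitive collections:

  P = {1,6}:  v_{1} + v_{6} = v_{2}  ⇒ sig = (2;(1))
  P = {6,7}:  v_{6} + v_{7} = v_{9}  ⇒ sig = (2;(1))
  P = {1,9}:  v_{1} + v_{9} = v_{2} + v_{7}  ⇒ sig = (2;(1,1))
  P = {3,7,8}:  v_{3} + v_{7} + v_{8} = 0  ⇒ sig = (3;())
  P = {2,4,5}:  v_{2} + v_{4} + v_{5} = v_{8}  ⇒ sig = (3;(1))
  P = {3,8,9}:  v_{3} + v_{8} + v_{9} = v_{6}  ⇒ sig = (3;(1))

so the primitive-relation signature multiset is
[(2;(1)), (2;(1)), (2;(1,1)), (3;()), (3;(1)), (3;(1))]


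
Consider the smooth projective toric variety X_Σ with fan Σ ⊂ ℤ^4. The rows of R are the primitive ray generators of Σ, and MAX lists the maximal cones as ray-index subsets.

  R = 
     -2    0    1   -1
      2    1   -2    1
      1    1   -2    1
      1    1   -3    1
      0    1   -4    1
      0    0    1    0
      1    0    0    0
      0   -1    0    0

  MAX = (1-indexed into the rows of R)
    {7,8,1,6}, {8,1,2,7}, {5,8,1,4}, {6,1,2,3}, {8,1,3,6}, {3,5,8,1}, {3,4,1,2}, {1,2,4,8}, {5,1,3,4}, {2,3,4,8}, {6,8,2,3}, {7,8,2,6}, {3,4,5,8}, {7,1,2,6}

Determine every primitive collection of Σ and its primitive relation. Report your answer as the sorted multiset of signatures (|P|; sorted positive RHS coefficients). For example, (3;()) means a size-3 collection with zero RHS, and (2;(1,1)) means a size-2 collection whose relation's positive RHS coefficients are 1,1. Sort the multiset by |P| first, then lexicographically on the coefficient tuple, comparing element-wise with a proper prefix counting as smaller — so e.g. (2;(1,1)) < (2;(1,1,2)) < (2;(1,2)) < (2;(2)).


The 9 primitive collections of Σ (r=8, n=4):

  {3,7}:  v_{3} + v_{7} = v_{2} ; sig = (2;(1))
  {4,6}:  v_{4} + v_{6} = v_{3} ; sig = (2;(1))
  {5,7}:  v_{5} + v_{7} = v_{1} + v_{2} + v_{4} + v_{8} ; sig = (2;(1,1,1,1))
  {4,7}:  v_{4} + v_{7} = v_{1} + 2·v_{2} + v_{8} ; sig = (2;(1,1,2))
  {5,6}:  v_{5} + v_{6} = v_{1} + 2·v_{3} + v_{8} ; sig = (2;(1,1,2))
  {2,5}:  v_{2} + v_{5} = 2·v_{4} ; sig = (2;(2))
  {1,2,6,8}:  v_{1} + v_{2} + v_{6} + v_{8} = 0 ; sig = (4;())
  {1,2,3,8}:  v_{1} + v_{2} + v_{3} + v_{8} = v_{4} ; sig = (4;(1))
  {1,3,4,8}:  v_{1} + v_{3} + v_{4} + v_{8} = v_{5} ; sig = (4;(1))

Hence PRS(X_Σ) =
    (2;(1))
    (2;(1))
    (2;(1,1,1,1))
    (2;(1,1,2))
    (2;(1,1,2))
    (2;(2))
    (4;())
    (4;(1))
    (4;(1))


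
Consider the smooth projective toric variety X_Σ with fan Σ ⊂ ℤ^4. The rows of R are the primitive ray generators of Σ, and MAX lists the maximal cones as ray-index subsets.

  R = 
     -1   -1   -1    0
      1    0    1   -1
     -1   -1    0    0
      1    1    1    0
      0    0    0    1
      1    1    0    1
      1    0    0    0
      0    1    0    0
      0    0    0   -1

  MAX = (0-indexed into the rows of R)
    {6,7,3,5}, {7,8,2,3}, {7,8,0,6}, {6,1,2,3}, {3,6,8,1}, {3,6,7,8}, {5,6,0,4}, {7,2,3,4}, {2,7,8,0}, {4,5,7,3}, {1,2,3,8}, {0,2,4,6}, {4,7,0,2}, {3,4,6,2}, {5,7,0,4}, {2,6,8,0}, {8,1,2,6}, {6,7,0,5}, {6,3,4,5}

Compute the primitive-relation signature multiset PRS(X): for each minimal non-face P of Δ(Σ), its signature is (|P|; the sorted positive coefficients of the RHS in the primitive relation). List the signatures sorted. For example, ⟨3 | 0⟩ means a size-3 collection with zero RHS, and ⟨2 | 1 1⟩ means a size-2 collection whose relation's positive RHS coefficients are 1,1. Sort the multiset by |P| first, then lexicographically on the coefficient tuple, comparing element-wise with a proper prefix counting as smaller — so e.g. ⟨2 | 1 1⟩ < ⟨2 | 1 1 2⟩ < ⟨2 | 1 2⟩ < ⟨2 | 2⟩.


Minimal non-faces — 11 found among 9 rays, 19 max cones:

  • {0,3}:  v_{0} + v_{3} = 0  →  sig = ⟨2 | 0⟩
  • {4,8}:  v_{4} + v_{8} = 0  →  sig = ⟨2 | 0⟩
  • {2,5}:  v_{2} + v_{5} = v_{4}  →  sig = ⟨2 | 1⟩
  • {1,5}:  v_{1} + v_{5} = v_{3} + v_{6}  →  sig = ⟨2 | 1 1⟩
  • {1,7}:  v_{1} + v_{7} = v_{3} + v_{8}  →  sig = ⟨2 | 1 1⟩
  • {5,8}:  v_{5} + v_{8} = v_{6} + v_{7}  →  sig = ⟨2 | 1 1⟩
  • {0,1}:  v_{0} + v_{1} = v_{2} + v_{6} + v_{8}  →  sig = ⟨2 | 1 1 1⟩
  • {1,4}:  v_{1} + v_{4} = v_{2} + v_{3} + v_{6}  →  sig = ⟨2 | 1 1 1⟩
  • {2,6,7}:  v_{2} + v_{6} + v_{7} = 0  →  sig = ⟨3 | 0⟩
  • {4,6,7}:  v_{4} + v_{6} + v_{7} = v_{5}  →  sig = ⟨3 | 1⟩
  • {2,3,6,8}:  v_{2} + v_{3} + v_{6} + v_{8} = v_{1}  →  sig = ⟨4 | 1⟩

so the primitive-relation signature multiset is
{ ⟨2 | 0⟩ ×2,  ⟨2 | 1⟩,  ⟨2 | 1 1⟩ ×3,  ⟨2 | 1 1 1⟩ ×2,  ⟨3 | 0⟩,  ⟨3 | 1⟩,  ⟨4 | 1⟩ }


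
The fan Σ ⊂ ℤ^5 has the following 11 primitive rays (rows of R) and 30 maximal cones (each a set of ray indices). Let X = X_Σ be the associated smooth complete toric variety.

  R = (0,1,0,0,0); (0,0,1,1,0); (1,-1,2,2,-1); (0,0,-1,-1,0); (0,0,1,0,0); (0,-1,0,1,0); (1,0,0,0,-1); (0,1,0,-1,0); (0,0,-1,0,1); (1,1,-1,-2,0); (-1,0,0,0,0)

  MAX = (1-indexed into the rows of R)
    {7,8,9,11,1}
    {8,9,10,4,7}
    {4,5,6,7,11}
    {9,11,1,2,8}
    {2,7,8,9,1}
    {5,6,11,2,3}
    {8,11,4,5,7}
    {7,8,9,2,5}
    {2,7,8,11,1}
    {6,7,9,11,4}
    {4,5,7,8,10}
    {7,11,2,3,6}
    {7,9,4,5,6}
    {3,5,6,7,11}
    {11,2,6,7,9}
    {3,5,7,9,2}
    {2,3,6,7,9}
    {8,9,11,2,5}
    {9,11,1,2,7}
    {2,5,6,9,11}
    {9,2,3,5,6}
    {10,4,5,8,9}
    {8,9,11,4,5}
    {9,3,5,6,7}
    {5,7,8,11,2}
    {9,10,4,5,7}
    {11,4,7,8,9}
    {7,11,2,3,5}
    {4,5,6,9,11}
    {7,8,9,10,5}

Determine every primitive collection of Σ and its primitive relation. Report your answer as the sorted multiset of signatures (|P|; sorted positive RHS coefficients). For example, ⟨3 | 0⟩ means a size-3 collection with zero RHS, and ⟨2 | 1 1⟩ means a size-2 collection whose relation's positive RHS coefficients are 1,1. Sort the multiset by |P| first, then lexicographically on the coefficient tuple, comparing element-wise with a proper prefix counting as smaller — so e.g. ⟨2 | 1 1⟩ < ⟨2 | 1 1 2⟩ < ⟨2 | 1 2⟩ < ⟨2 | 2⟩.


Primitive collections (18):

  {2,4}:  v_{2} + v_{4} = 0  ⇒ sig = ⟨2 | 0⟩
  {6,8}:  v_{6} + v_{8} = 0  ⇒ sig = ⟨2 | 0⟩
  {1,5}:  v_{1} + v_{5} = v_{2} + v_{8}  ⇒ sig = ⟨2 | 1 1⟩
  {10,11}:  v_{10} + v_{11} = v_{4} + v_{8}  ⇒ sig = ⟨2 | 1 1⟩
  {3,4}:  v_{3} + v_{4} = v_{5} + v_{6} + v_{7}  ⇒ sig = ⟨2 | 1 1 1⟩
  {3,8}:  v_{3} + v_{8} = v_{2} + v_{5} + v_{7}  ⇒ sig = ⟨2 | 1 1 1⟩
  {1,4}:  v_{1} + v_{4} = v_{7} + v_{8} + v_{9} + v_{11}  ⇒ sig = ⟨2 | 1 1 1 1⟩
  {1,6}:  v_{1} + v_{6} = v_{2} + v_{7} + v_{9} + v_{11}  ⇒ sig = ⟨2 | 1 1 1 1⟩
  {2,10}:  v_{2} + v_{10} = v_{5} + v_{7} + v_{8} + v_{9}  ⇒ sig = ⟨2 | 1 1 1 1⟩
  {6,10}:  v_{6} + v_{10} = v_{4} + v_{5} + v_{7} + v_{9}  ⇒ sig = ⟨2 | 1 1 1 1⟩
  {1,10}:  v_{1} + v_{10} = v_{7} + 2·v_{8} + v_{9}  ⇒ sig = ⟨2 | 1 1 2⟩
  {1,3}:  v_{1} + v_{3} = 2·v_{2} + v_{7}  ⇒ sig = ⟨2 | 1 2⟩
  {3,10}:  v_{3} + v_{10} = 2·v_{5} + 2·v_{7} + v_{9}  ⇒ sig = ⟨2 | 1 2 2⟩
  {3,9,11}:  v_{3} + v_{9} + v_{11} = v_{2} + v_{6}  ⇒ sig = ⟨3 | 1 1⟩
  {5,7,9,11}:  v_{5} + v_{7} + v_{9} + v_{11} = 0  ⇒ sig = ⟨4 | 0⟩
  {2,5,6,7}:  v_{2} + v_{5} + v_{6} + v_{7} = v_{3}  ⇒ sig = ⟨4 | 1⟩
  {2,7,8,9,11}:  v_{2} + v_{7} + v_{8} + v_{9} + v_{11} = v_{1}  ⇒ sig = ⟨5 | 1⟩
  {4,5,7,8,9}:  v_{4} + v_{5} + v_{7} + v_{8} + v_{9} = v_{10}  ⇒ sig = ⟨5 | 1⟩

Hence PRS(X_Σ) =
[⟨2 | 0⟩, ⟨2 | 0⟩, ⟨2 | 1 1⟩, ⟨2 | 1 1⟩, ⟨2 | 1 1 1⟩, ⟨2 | 1 1 1⟩, ⟨2 | 1 1 1 1⟩, ⟨2 | 1 1 1 1⟩, ⟨2 | 1 1 1 1⟩, ⟨2 | 1 1 1 1⟩, ⟨2 | 1 1 2⟩, ⟨2 | 1 2⟩, ⟨2 | 1 2 2⟩, ⟨3 | 1 1⟩, ⟨4 | 0⟩, ⟨4 | 1⟩, ⟨5 | 1⟩, ⟨5 | 1⟩]


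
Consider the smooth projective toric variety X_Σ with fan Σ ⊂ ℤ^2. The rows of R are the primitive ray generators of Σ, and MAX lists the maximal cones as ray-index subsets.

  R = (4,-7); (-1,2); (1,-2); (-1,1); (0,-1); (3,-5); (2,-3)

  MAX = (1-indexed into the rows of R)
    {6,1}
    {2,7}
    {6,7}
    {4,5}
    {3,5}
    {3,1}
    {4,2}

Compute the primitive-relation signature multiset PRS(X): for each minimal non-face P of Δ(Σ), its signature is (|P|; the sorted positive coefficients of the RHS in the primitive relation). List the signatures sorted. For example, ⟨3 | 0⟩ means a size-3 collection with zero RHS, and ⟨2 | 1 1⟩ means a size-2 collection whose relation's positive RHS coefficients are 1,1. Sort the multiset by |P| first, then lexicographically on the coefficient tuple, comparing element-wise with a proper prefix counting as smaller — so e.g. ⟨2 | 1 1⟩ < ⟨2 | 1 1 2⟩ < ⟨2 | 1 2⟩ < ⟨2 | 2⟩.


14 minimal non-faces of Δ(Σ) (on 7 rays):

  • {2,3}:  v_{2} + v_{3} = 0  so sig = ⟨2 | 0⟩
  • {1,2}:  v_{1} + v_{2} = v_{6}  so sig = ⟨2 | 1⟩
  • {2,5}:  v_{2} + v_{5} = v_{4}  so sig = ⟨2 | 1⟩
  • {2,6}:  v_{2} + v_{6} = v_{7}  so sig = ⟨2 | 1⟩
  • {3,4}:  v_{3} + v_{4} = v_{5}  so sig = ⟨2 | 1⟩
  • {3,6}:  v_{3} + v_{6} = v_{1}  so sig = ⟨2 | 1⟩
  • {3,7}:  v_{3} + v_{7} = v_{6}  so sig = ⟨2 | 1⟩
  • {4,7}:  v_{4} + v_{7} = v_{3}  so sig = ⟨2 | 1⟩
  • {1,7}:  v_{1} + v_{7} = 2·v_{6}  so sig = ⟨2 | 2⟩
  • {4,6}:  v_{4} + v_{6} = 2·v_{3}  so sig = ⟨2 | 2⟩
  • {5,7}:  v_{5} + v_{7} = 2·v_{3}  so sig = ⟨2 | 2⟩
  • {1,4}:  v_{1} + v_{4} = 3·v_{3}  so sig = ⟨2 | 3⟩
  • {5,6}:  v_{5} + v_{6} = 3·v_{3}  so sig = ⟨2 | 3⟩
  • {1,5}:  v_{1} + v_{5} = 4·v_{3}  so sig = ⟨2 | 4⟩

so the primitive-relation signature multiset is
    ⟨2 | 0⟩
    ⟨2 | 1⟩
    ⟨2 | 1⟩
    ⟨2 | 1⟩
    ⟨2 | 1⟩
    ⟨2 | 1⟩
    ⟨2 | 1⟩
    ⟨2 | 1⟩
    ⟨2 | 2⟩
    ⟨2 | 2⟩
    ⟨2 | 2⟩
    ⟨2 | 3⟩
    ⟨2 | 3⟩
    ⟨2 | 4⟩


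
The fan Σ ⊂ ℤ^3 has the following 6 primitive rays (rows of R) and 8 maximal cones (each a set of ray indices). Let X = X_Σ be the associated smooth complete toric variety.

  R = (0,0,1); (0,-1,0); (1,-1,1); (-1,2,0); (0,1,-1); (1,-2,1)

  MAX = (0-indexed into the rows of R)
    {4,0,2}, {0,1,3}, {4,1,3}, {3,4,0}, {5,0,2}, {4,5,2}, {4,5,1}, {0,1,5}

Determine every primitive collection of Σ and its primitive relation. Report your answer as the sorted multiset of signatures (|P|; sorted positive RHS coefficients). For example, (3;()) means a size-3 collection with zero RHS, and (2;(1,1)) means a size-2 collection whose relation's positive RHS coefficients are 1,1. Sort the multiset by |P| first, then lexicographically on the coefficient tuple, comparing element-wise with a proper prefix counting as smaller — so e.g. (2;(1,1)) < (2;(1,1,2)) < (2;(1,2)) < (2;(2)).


The 5 primitive collections of Σ (r=6, n=3):

  • {1,2}:  v_{1} + v_{2} = v_{5} ; sig = (2;(1))
  • {3,5}:  v_{3} + v_{5} = v_{0} ; sig = (2;(1))
  • {2,3}:  v_{2} + v_{3} = 2·v_{0} + v_{4} ; sig = (2;(1,2))
  • {0,1,4}:  v_{0} + v_{1} + v_{4} = 0 ; sig = (3;())
  • {0,4,5}:  v_{0} + v_{4} + v_{5} = v_{2} ; sig = (3;(1))

Sorted signature multiset PRS(X):
[(2;(1)), (2;(1)), (2;(1,2)), (3;()), (3;(1))]


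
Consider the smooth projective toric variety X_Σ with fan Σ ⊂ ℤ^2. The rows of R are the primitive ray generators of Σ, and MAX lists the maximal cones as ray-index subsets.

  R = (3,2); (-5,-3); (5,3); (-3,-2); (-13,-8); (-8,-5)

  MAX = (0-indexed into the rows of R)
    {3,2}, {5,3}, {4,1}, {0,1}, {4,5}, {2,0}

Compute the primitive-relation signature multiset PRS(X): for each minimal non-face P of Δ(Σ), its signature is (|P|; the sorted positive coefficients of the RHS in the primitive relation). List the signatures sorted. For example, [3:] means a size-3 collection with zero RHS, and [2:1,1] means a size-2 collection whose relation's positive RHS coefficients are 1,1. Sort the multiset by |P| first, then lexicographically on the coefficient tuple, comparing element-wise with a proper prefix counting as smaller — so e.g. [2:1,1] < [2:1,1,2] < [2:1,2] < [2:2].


The 9 primitive collections of Σ (r=6, n=2):

  • {0,3}:  v_{0} + v_{3} = 0  ⟹  sig = [2:]
  • {1,2}:  v_{1} + v_{2} = 0  ⟹  sig = [2:]
  • {0,5}:  v_{0} + v_{5} = v_{1}  ⟹  sig = [2:1]
  • {1,3}:  v_{1} + v_{3} = v_{5}  ⟹  sig = [2:1]
  • {1,5}:  v_{1} + v_{5} = v_{4}  ⟹  sig = [2:1]
  • {2,4}:  v_{2} + v_{4} = v_{5}  ⟹  sig = [2:1]
  • {2,5}:  v_{2} + v_{5} = v_{3}  ⟹  sig = [2:1]
  • {0,4}:  v_{0} + v_{4} = 2·v_{1}  ⟹  sig = [2:2]
  • {3,4}:  v_{3} + v_{4} = 2·v_{5}  ⟹  sig = [2:2]

so the primitive-relation signature multiset is
    |P|=2: 9 collections, coeffs (), (), (1), (1), (1), (1), (1), (2), (2)
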